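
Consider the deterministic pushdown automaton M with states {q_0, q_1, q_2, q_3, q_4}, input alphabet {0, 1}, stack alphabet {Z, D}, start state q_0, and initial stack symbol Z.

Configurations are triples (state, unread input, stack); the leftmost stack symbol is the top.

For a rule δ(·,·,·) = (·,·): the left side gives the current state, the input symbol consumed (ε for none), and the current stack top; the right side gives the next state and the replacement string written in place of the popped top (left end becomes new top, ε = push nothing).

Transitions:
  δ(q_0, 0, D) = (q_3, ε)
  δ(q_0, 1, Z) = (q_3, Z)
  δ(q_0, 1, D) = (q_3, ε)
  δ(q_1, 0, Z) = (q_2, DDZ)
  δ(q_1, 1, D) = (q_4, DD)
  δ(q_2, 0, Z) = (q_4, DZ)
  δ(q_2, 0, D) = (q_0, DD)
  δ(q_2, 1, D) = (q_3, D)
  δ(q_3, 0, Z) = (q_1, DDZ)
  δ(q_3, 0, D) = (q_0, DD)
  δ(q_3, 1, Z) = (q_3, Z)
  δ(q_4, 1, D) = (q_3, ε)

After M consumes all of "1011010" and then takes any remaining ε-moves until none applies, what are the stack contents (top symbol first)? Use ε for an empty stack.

DDDZ

(q_0, 1011010, Z)
  read 1, top Z: go to q_3, push Z → (q_3, 011010, Z)
  read 0, top Z: go to q_1, push DDZ → (q_1, 11010, DDZ)
  read 1, top D: go to q_4, push DD → (q_4, 1010, DDDZ)
  read 1, top D: go to q_3, push ε → (q_3, 010, DDZ)
  read 0, top D: go to q_0, push DD → (q_0, 10, DDDZ)
  read 1, top D: go to q_3, push ε → (q_3, 0, DDZ)
  read 0, top D: go to q_0, push DD → (q_0, ε, DDDZ)
All input consumed in state q_0 with stack DDDZ.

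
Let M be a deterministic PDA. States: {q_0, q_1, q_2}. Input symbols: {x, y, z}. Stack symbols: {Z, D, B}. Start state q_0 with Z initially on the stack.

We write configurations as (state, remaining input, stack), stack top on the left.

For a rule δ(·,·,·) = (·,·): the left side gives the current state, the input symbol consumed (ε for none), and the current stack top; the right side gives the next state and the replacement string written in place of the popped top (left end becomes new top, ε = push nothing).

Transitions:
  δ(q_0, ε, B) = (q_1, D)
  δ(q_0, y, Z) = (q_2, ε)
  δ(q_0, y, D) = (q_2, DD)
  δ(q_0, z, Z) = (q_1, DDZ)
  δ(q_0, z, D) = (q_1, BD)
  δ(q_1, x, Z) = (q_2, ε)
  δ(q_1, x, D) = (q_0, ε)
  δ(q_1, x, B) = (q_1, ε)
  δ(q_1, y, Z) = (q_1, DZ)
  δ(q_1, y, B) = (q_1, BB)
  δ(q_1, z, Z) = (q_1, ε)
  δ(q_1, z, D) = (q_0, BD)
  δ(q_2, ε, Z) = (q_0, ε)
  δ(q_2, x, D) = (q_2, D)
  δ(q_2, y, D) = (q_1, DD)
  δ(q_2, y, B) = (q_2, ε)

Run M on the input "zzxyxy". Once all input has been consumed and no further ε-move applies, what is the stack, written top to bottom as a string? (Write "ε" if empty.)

(q_0, zzxyxy, Z)
  read z, top Z: go to q_1, push DDZ → (q_1, zxyxy, DDZ)
  read z, top D: go to q_0, push BD → (q_0, xyxy, BDDZ)
  ε-move, top B: go to q_1, push D → (q_1, xyxy, DDDZ)
  read x, top D: go to q_0, push ε → (q_0, yxy, DDZ)
  read y, top D: go to q_2, push DD → (q_2, xy, DDDZ)
  read x, top D: go to q_2, push D → (q_2, y, DDDZ)
  read y, top D: go to q_1, push DD → (q_1, ε, DDDDZ)
All input consumed in state q_1 with stack DDDDZ.

DDDDZ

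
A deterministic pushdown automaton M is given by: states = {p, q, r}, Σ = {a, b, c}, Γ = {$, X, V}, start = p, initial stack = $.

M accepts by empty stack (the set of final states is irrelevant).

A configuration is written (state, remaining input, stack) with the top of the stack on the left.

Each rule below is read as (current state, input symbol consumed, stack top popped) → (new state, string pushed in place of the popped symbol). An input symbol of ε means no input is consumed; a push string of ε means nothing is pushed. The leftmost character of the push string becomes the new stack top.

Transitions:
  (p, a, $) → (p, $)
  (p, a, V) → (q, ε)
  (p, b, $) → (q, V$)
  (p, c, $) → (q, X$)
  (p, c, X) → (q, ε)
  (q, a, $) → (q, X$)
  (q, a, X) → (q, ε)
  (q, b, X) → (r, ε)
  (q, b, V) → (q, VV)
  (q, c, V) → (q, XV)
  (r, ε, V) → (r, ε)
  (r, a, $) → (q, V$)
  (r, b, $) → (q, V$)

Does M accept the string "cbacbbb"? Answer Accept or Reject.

Reject

(p, cbacbbb, $) ⊢ (q, bacbbb, X$) ⊢ (r, acbbb, $) ⊢ (q, cbbb, V$) ⊢ (q, bbb, XV$) ⊢ (r, bb, V$) ⊢ (r, bb, $) ⊢ (q, b, V$) ⊢ (q, ε, VV$)
All input consumed; stack is VV$, not empty, and no further ε-move applies.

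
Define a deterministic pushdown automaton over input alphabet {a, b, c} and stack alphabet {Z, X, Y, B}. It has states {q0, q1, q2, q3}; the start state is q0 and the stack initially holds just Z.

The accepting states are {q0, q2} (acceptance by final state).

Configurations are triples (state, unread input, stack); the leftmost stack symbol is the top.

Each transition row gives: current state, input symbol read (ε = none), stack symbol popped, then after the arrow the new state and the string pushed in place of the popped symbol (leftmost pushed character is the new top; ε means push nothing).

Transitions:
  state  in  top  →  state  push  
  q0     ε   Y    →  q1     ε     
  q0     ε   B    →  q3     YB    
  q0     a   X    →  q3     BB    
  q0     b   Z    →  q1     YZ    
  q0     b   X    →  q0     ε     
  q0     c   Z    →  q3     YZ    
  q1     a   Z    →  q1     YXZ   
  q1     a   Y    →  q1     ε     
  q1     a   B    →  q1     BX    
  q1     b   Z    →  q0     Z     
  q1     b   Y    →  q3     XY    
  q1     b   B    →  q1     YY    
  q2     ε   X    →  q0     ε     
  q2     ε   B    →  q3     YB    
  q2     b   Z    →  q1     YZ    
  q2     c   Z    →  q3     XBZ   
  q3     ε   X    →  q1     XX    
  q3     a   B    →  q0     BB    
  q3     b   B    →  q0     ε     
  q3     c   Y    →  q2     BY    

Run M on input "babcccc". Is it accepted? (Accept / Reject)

Accept

(q0, babcccc, Z) ⊢ (q1, abcccc, YZ) ⊢ (q1, bcccc, Z) ⊢ (q0, cccc, Z) ⊢ (q3, ccc, YZ) ⊢ (q2, cc, BYZ) ⊢ (q3, cc, YBYZ) ⊢ (q2, c, BYBYZ) ⊢ (q3, c, YBYBYZ) ⊢ (q2, ε, BYBYBYZ)
All input consumed; state q2 ∈ F.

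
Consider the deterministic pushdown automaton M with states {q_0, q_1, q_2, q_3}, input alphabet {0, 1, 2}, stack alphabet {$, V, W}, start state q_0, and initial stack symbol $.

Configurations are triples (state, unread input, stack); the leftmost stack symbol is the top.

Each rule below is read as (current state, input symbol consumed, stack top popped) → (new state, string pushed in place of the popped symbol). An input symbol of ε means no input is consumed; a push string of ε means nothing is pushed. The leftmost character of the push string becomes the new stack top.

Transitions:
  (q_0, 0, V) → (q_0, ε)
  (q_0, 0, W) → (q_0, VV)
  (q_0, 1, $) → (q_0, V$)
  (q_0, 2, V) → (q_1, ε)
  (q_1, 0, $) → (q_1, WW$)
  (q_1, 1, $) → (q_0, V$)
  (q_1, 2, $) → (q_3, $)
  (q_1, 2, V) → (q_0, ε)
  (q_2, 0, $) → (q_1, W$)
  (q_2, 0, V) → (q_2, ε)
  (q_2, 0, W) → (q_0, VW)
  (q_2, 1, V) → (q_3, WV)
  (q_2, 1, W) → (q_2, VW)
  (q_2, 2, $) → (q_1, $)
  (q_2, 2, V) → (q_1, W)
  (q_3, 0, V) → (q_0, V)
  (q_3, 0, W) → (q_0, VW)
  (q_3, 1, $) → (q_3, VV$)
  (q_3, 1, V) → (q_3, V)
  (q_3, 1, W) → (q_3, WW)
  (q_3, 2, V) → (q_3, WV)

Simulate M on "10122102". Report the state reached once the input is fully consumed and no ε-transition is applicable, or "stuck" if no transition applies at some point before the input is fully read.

(q_0, 10122102, $)
  read 1, top $: go to q_0, push V$ → (q_0, 0122102, V$)
  read 0, top V: go to q_0, push ε → (q_0, 122102, $)
  read 1, top $: go to q_0, push V$ → (q_0, 22102, V$)
  read 2, top V: go to q_1, push ε → (q_1, 2102, $)
  read 2, top $: go to q_3, push $ → (q_3, 102, $)
  read 1, top $: go to q_3, push VV$ → (q_3, 02, VV$)
  read 0, top V: go to q_0, push V → (q_0, 2, VV$)
  read 2, top V: go to q_1, push ε → (q_1, ε, V$)
All input consumed; M is in state q_1.

q_1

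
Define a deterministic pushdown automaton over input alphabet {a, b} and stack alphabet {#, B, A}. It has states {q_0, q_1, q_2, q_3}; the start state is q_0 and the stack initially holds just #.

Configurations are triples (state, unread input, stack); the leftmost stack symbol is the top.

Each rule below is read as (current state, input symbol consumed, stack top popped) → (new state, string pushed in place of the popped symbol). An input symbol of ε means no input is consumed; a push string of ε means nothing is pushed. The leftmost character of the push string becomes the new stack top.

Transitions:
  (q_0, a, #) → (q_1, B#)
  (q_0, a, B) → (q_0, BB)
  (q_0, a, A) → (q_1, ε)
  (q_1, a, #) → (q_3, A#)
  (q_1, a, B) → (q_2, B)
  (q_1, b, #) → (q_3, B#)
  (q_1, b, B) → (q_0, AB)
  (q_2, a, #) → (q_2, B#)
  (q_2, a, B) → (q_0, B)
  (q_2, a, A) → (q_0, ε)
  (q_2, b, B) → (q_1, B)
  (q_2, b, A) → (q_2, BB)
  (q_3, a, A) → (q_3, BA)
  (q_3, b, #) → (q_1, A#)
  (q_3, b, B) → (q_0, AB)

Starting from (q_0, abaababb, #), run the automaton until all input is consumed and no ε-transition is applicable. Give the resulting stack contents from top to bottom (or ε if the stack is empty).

(q_0, abaababb, #)
  read a, top #: go to q_1, push B# → (q_1, baababb, B#)
  read b, top B: go to q_0, push AB → (q_0, aababb, AB#)
  read a, top A: go to q_1, push ε → (q_1, ababb, B#)
  read a, top B: go to q_2, push B → (q_2, babb, B#)
  read b, top B: go to q_1, push B → (q_1, abb, B#)
  read a, top B: go to q_2, push B → (q_2, bb, B#)
  read b, top B: go to q_1, push B → (q_1, b, B#)
  read b, top B: go to q_0, push AB → (q_0, ε, AB#)
All input consumed in state q_0 with stack AB#.

AB#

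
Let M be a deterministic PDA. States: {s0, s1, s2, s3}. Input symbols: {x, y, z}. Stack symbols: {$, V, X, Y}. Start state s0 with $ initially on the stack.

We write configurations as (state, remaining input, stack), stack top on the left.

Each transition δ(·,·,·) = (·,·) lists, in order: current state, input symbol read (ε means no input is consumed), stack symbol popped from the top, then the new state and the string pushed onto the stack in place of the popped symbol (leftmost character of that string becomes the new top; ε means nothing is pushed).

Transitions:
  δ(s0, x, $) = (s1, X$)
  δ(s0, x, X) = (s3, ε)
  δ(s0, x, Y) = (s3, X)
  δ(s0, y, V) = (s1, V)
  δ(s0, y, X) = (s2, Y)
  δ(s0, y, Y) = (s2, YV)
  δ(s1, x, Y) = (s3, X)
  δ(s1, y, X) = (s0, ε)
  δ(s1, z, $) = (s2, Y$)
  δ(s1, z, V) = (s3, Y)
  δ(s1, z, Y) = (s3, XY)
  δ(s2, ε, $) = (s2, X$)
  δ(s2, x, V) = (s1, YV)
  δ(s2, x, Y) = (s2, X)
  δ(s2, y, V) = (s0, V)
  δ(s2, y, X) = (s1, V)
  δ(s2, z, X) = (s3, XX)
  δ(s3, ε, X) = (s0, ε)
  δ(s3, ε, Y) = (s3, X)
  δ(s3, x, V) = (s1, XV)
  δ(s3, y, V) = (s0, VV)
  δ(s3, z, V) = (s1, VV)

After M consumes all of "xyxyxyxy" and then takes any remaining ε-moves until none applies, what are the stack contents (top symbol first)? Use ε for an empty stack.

$

(s0, xyxyxyxy, $)
  read x, top $: go to s1, push X$ → (s1, yxyxyxy, X$)
  read y, top X: go to s0, push ε → (s0, xyxyxy, $)
  read x, top $: go to s1, push X$ → (s1, yxyxy, X$)
  read y, top X: go to s0, push ε → (s0, xyxy, $)
  read x, top $: go to s1, push X$ → (s1, yxy, X$)
  read y, top X: go to s0, push ε → (s0, xy, $)
  read x, top $: go to s1, push X$ → (s1, y, X$)
  read y, top X: go to s0, push ε → (s0, ε, $)
All input consumed in state s0 with stack $.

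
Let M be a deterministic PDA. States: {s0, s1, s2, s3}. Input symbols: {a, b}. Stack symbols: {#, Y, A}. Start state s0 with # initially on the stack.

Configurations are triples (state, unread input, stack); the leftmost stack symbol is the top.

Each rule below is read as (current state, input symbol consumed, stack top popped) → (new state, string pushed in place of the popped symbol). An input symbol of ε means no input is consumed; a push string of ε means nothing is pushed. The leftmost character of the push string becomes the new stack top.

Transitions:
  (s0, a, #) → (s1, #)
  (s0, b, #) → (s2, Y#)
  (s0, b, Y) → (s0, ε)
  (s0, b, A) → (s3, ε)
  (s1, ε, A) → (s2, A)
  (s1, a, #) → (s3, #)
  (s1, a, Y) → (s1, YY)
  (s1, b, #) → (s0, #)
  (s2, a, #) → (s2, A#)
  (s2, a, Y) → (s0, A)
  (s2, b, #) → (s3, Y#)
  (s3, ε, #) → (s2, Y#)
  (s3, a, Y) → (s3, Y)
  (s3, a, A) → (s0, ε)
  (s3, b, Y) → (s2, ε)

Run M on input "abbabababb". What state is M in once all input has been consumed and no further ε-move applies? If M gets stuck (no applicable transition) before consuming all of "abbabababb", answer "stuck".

stuck

(s0, abbabababb, #) ⊢ (s1, bbabababb, #) ⊢ (s0, babababb, #) ⊢ (s2, abababb, Y#) ⊢ (s0, bababb, A#) ⊢ (s3, ababb, #) ⊢ (s2, ababb, Y#) ⊢ (s0, babb, A#) ⊢ (s3, abb, #) ⊢ (s2, abb, Y#) ⊢ (s0, bb, A#) ⊢ (s3, b, #) ⊢ (s2, b, Y#)
No transition for (s2, b, top Y); M blocks with input b remaining.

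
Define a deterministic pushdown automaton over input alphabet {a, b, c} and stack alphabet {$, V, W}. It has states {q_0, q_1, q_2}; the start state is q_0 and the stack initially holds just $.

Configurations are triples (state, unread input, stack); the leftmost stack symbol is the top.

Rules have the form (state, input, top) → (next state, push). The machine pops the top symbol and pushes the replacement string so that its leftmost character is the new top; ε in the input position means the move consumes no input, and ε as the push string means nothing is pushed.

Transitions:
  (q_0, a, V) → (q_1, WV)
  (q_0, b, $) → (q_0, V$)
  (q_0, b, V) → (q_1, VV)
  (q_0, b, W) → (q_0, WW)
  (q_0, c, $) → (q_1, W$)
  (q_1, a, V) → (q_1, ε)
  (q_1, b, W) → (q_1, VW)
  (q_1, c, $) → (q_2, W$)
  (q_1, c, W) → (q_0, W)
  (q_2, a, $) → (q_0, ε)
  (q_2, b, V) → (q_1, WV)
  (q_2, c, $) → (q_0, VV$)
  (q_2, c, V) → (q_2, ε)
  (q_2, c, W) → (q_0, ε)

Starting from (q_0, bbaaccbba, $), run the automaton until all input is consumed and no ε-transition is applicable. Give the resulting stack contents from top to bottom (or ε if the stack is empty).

(q_0, bbaaccbba, $)
  read b, top $: go to q_0, push V$ → (q_0, baaccbba, V$)
  read b, top V: go to q_1, push VV → (q_1, aaccbba, VV$)
  read a, top V: go to q_1, push ε → (q_1, accbba, V$)
  read a, top V: go to q_1, push ε → (q_1, ccbba, $)
  read c, top $: go to q_2, push W$ → (q_2, cbba, W$)
  read c, top W: go to q_0, push ε → (q_0, bba, $)
  read b, top $: go to q_0, push V$ → (q_0, ba, V$)
  read b, top V: go to q_1, push VV → (q_1, a, VV$)
  read a, top V: go to q_1, push ε → (q_1, ε, V$)
All input consumed in state q_1 with stack V$.

V$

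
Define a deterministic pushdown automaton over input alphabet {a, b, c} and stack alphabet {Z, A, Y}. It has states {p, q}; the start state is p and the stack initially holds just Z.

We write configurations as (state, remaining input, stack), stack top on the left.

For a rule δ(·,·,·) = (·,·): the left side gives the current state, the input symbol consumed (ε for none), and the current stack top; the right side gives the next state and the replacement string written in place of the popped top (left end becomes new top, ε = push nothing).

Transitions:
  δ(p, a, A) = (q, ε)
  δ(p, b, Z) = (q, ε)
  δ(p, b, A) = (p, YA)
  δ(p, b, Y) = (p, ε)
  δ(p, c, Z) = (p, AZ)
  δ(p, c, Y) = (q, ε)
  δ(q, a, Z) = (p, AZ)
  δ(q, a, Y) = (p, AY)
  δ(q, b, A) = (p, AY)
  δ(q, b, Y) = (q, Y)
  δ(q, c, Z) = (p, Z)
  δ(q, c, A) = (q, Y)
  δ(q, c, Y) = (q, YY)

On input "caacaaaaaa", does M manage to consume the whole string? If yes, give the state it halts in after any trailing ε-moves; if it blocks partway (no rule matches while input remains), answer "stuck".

(p, caacaaaaaa, Z) ⊢ (p, aacaaaaaa, AZ) ⊢ (q, acaaaaaa, Z) ⊢ (p, caaaaaa, AZ)
No transition for (p, c, top A); M blocks with input caaaaaa remaining.

stuck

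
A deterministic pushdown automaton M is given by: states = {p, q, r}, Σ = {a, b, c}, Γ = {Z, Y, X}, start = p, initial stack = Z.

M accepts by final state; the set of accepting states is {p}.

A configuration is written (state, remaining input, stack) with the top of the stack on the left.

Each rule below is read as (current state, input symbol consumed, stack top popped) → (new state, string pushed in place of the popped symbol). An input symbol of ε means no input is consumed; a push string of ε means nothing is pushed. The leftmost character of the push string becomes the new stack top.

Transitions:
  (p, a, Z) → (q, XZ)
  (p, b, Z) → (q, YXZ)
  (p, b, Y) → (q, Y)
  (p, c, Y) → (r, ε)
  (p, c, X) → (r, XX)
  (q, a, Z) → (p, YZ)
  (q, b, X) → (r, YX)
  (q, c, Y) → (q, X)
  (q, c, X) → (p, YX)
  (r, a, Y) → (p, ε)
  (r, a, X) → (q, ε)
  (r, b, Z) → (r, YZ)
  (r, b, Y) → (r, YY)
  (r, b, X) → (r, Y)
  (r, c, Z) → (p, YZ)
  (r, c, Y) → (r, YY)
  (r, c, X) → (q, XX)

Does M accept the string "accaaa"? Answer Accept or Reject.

(p, accaaa, Z) ⊢ (q, ccaaa, XZ) ⊢ (p, caaa, YXZ) ⊢ (r, aaa, XZ) ⊢ (q, aa, Z) ⊢ (p, a, YZ)
No transition applies at (p, a, YZ); input not fully consumed.

Reject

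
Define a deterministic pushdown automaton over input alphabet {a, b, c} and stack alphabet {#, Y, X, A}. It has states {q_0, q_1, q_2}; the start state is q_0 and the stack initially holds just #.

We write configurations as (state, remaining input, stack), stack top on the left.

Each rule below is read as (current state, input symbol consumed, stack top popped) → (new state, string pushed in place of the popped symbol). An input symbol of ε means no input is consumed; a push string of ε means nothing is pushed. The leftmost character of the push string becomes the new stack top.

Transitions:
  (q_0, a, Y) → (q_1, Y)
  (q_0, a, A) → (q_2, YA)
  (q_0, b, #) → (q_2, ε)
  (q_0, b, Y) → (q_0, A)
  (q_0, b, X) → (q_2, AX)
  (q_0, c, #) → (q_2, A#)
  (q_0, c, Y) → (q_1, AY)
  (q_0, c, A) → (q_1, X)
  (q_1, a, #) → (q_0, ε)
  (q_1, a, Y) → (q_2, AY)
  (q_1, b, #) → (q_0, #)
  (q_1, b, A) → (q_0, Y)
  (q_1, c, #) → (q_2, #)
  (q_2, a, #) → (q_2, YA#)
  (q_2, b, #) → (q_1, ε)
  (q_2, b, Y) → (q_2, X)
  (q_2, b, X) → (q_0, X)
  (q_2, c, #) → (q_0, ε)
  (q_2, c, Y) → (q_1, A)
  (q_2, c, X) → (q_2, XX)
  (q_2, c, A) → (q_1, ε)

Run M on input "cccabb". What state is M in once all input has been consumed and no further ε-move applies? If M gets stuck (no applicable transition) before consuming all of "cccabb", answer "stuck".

(q_0, cccabb, #)
  read c, top #: go to q_2, push A# → (q_2, ccabb, A#)
  read c, top A: go to q_1, push ε → (q_1, cabb, #)
  read c, top #: go to q_2, push # → (q_2, abb, #)
  read a, top #: go to q_2, push YA# → (q_2, bb, YA#)
  read b, top Y: go to q_2, push X → (q_2, b, XA#)
  read b, top X: go to q_0, push X → (q_0, ε, XA#)
All input consumed; M is in state q_0.

q_0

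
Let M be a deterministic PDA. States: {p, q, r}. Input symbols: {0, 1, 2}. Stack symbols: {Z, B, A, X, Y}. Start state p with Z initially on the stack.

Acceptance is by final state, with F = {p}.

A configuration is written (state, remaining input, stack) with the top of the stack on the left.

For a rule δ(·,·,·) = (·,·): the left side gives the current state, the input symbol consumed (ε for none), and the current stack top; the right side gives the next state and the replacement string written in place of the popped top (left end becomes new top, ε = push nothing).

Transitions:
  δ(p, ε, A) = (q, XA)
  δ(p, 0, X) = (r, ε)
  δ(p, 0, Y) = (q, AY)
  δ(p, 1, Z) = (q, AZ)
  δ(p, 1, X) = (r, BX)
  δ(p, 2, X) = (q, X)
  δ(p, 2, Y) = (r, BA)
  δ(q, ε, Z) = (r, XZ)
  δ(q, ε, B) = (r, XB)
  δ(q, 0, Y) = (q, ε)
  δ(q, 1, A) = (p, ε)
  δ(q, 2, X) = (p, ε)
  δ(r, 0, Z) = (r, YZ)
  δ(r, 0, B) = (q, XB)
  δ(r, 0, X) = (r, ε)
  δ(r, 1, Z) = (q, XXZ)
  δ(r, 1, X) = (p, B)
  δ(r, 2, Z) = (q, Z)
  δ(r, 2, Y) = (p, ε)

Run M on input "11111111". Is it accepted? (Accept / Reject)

(p, 11111111, Z)
  read 1, top Z: go to q, push AZ → (q, 1111111, AZ)
  read 1, top A: go to p, push ε → (p, 111111, Z)
  read 1, top Z: go to q, push AZ → (q, 11111, AZ)
  read 1, top A: go to p, push ε → (p, 1111, Z)
  read 1, top Z: go to q, push AZ → (q, 111, AZ)
  read 1, top A: go to p, push ε → (p, 11, Z)
  read 1, top Z: go to q, push AZ → (q, 1, AZ)
  read 1, top A: go to p, push ε → (p, ε, Z)
All input consumed; state p ∈ F.

Accept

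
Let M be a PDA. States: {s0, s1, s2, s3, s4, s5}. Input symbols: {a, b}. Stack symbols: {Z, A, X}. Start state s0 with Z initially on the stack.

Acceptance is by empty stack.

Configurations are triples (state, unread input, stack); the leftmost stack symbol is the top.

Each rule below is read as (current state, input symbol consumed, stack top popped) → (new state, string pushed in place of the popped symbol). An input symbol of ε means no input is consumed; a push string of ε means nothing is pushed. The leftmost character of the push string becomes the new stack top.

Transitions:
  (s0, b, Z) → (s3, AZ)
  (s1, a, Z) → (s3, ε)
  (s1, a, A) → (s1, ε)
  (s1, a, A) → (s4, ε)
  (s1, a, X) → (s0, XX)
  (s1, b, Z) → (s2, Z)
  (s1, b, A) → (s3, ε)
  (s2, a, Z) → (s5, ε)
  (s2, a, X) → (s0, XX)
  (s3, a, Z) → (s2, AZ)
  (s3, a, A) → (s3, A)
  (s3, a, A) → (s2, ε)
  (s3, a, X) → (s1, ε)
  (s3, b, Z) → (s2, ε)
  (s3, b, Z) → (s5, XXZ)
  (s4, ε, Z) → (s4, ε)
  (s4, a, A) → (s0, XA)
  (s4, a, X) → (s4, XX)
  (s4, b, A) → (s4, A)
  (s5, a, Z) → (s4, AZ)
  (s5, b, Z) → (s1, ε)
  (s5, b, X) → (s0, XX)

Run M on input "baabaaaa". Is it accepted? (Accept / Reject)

No computation consumes all input and empties the stack.

Reject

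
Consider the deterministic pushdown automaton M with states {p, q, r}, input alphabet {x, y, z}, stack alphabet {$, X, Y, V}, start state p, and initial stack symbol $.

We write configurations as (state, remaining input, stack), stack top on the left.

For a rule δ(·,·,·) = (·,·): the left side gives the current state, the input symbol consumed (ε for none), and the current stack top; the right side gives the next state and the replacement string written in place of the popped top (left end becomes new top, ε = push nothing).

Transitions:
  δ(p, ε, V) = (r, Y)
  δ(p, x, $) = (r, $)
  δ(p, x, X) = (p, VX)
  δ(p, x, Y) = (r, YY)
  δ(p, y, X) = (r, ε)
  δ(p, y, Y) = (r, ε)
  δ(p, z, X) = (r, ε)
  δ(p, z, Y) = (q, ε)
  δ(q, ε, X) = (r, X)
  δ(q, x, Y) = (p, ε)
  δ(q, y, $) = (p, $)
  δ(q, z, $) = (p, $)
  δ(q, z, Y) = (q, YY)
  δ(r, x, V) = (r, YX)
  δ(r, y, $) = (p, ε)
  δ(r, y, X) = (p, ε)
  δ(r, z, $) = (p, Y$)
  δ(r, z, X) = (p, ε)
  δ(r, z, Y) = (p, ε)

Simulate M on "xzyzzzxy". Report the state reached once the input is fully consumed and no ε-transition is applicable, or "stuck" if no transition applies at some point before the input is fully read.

p

(p, xzyzzzxy, $) ⊢ (r, zyzzzxy, $) ⊢ (p, yzzzxy, Y$) ⊢ (r, zzzxy, $) ⊢ (p, zzxy, Y$) ⊢ (q, zxy, $) ⊢ (p, xy, $) ⊢ (r, y, $) ⊢ (p, ε, ε)
All input consumed; M is in state p.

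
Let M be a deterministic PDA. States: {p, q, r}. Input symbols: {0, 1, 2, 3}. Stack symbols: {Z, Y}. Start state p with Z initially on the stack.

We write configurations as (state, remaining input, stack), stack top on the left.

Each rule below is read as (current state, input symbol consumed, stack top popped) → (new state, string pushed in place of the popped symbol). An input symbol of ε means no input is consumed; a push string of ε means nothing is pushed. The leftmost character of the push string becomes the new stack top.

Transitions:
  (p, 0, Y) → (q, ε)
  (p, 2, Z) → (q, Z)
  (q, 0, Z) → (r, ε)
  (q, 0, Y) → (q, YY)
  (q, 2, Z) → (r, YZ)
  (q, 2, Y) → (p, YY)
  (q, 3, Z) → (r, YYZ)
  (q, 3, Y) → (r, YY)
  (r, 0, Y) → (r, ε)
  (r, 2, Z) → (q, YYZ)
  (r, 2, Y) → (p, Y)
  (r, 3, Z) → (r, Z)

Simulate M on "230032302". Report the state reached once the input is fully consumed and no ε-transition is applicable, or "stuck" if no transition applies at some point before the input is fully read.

p

(p, 230032302, Z)
  read 2, top Z: go to q, push Z → (q, 30032302, Z)
  read 3, top Z: go to r, push YYZ → (r, 0032302, YYZ)
  read 0, top Y: go to r, push ε → (r, 032302, YZ)
  read 0, top Y: go to r, push ε → (r, 32302, Z)
  read 3, top Z: go to r, push Z → (r, 2302, Z)
  read 2, top Z: go to q, push YYZ → (q, 302, YYZ)
  read 3, top Y: go to r, push YY → (r, 02, YYYZ)
  read 0, top Y: go to r, push ε → (r, 2, YYZ)
  read 2, top Y: go to p, push Y → (p, ε, YYZ)
All input consumed; M is in state p.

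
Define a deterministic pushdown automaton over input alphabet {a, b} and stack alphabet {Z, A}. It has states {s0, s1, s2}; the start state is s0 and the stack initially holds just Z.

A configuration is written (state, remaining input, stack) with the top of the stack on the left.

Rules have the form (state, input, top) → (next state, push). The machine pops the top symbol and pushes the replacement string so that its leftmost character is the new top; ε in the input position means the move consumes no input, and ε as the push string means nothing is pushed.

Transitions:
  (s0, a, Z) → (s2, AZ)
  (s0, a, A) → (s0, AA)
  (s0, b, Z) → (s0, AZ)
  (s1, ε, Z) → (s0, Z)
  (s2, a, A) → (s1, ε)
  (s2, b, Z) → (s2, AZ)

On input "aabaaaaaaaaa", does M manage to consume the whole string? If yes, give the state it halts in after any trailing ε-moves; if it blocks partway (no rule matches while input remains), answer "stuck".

(s0, aabaaaaaaaaa, Z)
  read a, top Z: go to s2, push AZ → (s2, abaaaaaaaaa, AZ)
  read a, top A: go to s1, push ε → (s1, baaaaaaaaa, Z)
  ε-move, top Z: go to s0, push Z → (s0, baaaaaaaaa, Z)
  read b, top Z: go to s0, push AZ → (s0, aaaaaaaaa, AZ)
  read a, top A: go to s0, push AA → (s0, aaaaaaaa, AAZ)
  read a, top A: go to s0, push AA → (s0, aaaaaaa, AAAZ)
  read a, top A: go to s0, push AA → (s0, aaaaaa, AAAAZ)
  read a, top A: go to s0, push AA → (s0, aaaaa, AAAAAZ)
  read a, top A: go to s0, push AA → (s0, aaaa, AAAAAAZ)
  read a, top A: go to s0, push AA → (s0, aaa, AAAAAAAZ)
  read a, top A: go to s0, push AA → (s0, aa, AAAAAAAAZ)
  read a, top A: go to s0, push AA → (s0, a, AAAAAAAAAZ)
  read a, top A: go to s0, push AA → (s0, ε, AAAAAAAAAAZ)
All input consumed; M is in state s0.

s0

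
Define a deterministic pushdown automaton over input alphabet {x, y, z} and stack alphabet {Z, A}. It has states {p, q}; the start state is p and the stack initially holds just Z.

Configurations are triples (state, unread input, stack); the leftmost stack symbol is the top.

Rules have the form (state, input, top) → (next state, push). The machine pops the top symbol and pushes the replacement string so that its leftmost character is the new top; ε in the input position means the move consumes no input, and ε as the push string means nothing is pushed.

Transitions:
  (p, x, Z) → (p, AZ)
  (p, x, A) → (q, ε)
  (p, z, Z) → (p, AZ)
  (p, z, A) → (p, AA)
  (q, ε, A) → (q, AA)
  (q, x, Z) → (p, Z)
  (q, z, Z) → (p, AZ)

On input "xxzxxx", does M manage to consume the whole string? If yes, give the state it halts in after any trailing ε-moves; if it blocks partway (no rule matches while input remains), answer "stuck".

p

(p, xxzxxx, Z)
  read x, top Z: go to p, push AZ → (p, xzxxx, AZ)
  read x, top A: go to q, push ε → (q, zxxx, Z)
  read z, top Z: go to p, push AZ → (p, xxx, AZ)
  read x, top A: go to q, push ε → (q, xx, Z)
  read x, top Z: go to p, push Z → (p, x, Z)
  read x, top Z: go to p, push AZ → (p, ε, AZ)
All input consumed; M is in state p.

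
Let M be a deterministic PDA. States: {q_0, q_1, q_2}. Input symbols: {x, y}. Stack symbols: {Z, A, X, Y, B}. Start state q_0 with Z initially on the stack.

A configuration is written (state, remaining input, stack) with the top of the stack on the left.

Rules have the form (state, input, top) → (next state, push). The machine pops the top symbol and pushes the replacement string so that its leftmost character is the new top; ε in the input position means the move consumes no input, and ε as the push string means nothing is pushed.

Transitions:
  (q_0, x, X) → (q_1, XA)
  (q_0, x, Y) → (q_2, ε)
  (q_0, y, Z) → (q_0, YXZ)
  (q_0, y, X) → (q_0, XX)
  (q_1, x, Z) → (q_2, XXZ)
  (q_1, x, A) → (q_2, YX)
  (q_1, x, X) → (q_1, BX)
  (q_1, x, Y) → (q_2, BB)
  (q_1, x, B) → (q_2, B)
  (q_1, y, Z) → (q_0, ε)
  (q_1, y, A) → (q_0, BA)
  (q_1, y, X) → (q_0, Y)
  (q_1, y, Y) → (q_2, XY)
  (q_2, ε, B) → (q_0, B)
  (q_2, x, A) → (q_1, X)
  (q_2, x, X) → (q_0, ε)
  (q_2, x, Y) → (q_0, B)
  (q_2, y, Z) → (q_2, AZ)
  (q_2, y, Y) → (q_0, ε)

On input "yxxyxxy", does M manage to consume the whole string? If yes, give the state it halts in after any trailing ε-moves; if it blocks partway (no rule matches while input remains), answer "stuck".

q_0

(q_0, yxxyxxy, Z) ⊢ (q_0, xxyxxy, YXZ) ⊢ (q_2, xyxxy, XZ) ⊢ (q_0, yxxy, Z) ⊢ (q_0, xxy, YXZ) ⊢ (q_2, xy, XZ) ⊢ (q_0, y, Z) ⊢ (q_0, ε, YXZ)
All input consumed; M is in state q_0.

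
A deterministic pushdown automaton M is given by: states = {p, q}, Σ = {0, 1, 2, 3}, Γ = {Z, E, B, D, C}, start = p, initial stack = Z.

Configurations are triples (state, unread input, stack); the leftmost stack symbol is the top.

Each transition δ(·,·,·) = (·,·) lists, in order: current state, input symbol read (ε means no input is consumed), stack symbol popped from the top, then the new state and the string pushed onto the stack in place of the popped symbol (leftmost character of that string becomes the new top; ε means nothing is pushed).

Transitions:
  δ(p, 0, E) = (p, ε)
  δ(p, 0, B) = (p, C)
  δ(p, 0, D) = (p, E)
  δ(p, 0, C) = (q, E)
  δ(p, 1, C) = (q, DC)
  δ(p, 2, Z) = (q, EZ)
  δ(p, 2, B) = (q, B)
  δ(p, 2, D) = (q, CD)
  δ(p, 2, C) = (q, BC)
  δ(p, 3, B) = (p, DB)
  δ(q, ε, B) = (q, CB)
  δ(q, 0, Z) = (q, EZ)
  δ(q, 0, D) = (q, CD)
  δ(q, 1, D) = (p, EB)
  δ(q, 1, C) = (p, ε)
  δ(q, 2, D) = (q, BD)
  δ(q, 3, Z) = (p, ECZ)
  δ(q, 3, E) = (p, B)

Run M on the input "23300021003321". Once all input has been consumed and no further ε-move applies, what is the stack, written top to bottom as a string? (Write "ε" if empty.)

(p, 23300021003321, Z)
  read 2, top Z: go to q, push EZ → (q, 3300021003321, EZ)
  read 3, top E: go to p, push B → (p, 300021003321, BZ)
  read 3, top B: go to p, push DB → (p, 00021003321, DBZ)
  read 0, top D: go to p, push E → (p, 0021003321, EBZ)
  read 0, top E: go to p, push ε → (p, 021003321, BZ)
  read 0, top B: go to p, push C → (p, 21003321, CZ)
  read 2, top C: go to q, push BC → (q, 1003321, BCZ)
  ε-move, top B: go to q, push CB → (q, 1003321, CBCZ)
  read 1, top C: go to p, push ε → (p, 003321, BCZ)
  read 0, top B: go to p, push C → (p, 03321, CCZ)
  read 0, top C: go to q, push E → (q, 3321, ECZ)
  read 3, top E: go to p, push B → (p, 321, BCZ)
  read 3, top B: go to p, push DB → (p, 21, DBCZ)
  read 2, top D: go to q, push CD → (q, 1, CDBCZ)
  read 1, top C: go to p, push ε → (p, ε, DBCZ)
All input consumed in state p with stack DBCZ.

DBCZ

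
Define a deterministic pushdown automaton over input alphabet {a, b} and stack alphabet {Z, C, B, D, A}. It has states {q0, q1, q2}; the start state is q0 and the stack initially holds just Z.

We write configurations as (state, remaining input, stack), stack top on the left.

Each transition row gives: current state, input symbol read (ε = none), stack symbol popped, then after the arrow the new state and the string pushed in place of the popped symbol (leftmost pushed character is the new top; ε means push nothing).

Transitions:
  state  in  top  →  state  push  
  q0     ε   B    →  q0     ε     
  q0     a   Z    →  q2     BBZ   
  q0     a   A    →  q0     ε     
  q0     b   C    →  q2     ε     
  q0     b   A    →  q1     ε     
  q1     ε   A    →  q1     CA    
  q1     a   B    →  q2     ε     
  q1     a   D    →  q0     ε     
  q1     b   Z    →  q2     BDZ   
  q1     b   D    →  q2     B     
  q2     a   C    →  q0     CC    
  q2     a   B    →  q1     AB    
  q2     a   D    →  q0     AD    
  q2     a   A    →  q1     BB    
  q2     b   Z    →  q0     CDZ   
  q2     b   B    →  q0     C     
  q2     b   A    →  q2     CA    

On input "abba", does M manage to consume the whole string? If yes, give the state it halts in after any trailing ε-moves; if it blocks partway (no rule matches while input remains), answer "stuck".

(q0, abba, Z)
  read a, top Z: go to q2, push BBZ → (q2, bba, BBZ)
  read b, top B: go to q0, push C → (q0, ba, CBZ)
  read b, top C: go to q2, push ε → (q2, a, BZ)
  read a, top B: go to q1, push AB → (q1, ε, ABZ)
  ε-move, top A: go to q1, push CA → (q1, ε, CABZ)
All input consumed; M is in state q1.

q1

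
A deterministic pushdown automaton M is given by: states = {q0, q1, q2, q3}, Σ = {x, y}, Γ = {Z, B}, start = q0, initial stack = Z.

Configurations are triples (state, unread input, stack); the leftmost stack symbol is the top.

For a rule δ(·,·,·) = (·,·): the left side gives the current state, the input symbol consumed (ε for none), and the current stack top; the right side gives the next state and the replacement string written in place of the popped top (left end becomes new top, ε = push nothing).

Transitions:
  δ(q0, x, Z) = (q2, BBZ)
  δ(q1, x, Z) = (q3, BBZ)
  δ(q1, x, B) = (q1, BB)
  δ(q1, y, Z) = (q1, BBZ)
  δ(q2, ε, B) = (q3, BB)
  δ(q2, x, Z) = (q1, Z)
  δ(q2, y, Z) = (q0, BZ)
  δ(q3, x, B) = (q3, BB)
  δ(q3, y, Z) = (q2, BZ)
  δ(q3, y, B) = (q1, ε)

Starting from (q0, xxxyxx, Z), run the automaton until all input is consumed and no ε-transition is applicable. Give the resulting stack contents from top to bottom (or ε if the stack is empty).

(q0, xxxyxx, Z) ⊢ (q2, xxyxx, BBZ) ⊢ (q3, xxyxx, BBBZ) ⊢ (q3, xyxx, BBBBZ) ⊢ (q3, yxx, BBBBBZ) ⊢ (q1, xx, BBBBZ) ⊢ (q1, x, BBBBBZ) ⊢ (q1, ε, BBBBBBZ)
All input consumed in state q1 with stack BBBBBBZ.

BBBBBBZ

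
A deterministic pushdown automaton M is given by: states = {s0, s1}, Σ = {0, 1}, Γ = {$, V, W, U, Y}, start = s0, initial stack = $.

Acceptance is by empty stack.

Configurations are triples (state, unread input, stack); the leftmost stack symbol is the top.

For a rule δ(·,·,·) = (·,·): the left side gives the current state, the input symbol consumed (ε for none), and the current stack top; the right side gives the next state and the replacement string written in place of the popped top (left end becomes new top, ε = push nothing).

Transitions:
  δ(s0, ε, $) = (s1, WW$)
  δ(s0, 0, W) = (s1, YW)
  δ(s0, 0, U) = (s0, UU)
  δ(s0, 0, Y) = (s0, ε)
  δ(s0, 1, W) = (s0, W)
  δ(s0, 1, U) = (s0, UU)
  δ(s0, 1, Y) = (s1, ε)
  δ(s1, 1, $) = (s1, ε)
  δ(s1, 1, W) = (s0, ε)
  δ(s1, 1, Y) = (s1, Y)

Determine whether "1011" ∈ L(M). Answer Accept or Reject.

(s0, 1011, $)
  ε-move, top $: go to s1, push WW$ → (s1, 1011, WW$)
  read 1, top W: go to s0, push ε → (s0, 011, W$)
  read 0, top W: go to s1, push YW → (s1, 11, YW$)
  read 1, top Y: go to s1, push Y → (s1, 1, YW$)
  read 1, top Y: go to s1, push Y → (s1, ε, YW$)
All input consumed; stack is YW$, not empty, and no further ε-move applies.

Reject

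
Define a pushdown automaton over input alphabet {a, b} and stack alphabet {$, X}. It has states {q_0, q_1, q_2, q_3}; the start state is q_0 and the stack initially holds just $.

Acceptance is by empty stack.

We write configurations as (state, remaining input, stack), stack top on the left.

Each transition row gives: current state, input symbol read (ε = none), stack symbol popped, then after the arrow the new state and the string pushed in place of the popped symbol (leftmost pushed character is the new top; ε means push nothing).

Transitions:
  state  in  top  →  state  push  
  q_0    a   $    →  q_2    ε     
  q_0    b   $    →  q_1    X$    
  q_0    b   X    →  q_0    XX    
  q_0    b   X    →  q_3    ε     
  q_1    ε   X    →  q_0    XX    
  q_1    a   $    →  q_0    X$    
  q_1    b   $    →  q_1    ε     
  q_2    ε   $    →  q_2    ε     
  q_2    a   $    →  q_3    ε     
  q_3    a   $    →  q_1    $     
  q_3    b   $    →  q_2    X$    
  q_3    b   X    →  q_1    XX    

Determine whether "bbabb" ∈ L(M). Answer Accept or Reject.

No computation consumes all input and empties the stack.

Reject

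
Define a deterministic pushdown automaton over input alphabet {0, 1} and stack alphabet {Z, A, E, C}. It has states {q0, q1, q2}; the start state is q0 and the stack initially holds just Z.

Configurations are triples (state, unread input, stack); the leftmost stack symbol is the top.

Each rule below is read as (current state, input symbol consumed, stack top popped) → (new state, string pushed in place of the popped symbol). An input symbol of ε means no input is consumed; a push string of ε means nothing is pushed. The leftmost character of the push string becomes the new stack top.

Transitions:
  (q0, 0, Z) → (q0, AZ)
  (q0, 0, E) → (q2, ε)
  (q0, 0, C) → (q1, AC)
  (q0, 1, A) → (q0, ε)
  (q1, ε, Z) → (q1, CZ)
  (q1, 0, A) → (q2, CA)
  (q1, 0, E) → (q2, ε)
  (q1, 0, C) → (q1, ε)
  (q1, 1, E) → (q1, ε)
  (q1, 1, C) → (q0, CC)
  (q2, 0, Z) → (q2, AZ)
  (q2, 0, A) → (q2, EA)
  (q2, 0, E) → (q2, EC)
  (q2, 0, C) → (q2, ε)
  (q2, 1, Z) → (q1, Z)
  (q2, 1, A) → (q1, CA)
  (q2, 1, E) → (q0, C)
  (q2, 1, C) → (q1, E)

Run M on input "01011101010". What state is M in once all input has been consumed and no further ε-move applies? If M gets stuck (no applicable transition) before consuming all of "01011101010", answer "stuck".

(q0, 01011101010, Z)
  read 0, top Z: go to q0, push AZ → (q0, 1011101010, AZ)
  read 1, top A: go to q0, push ε → (q0, 011101010, Z)
  read 0, top Z: go to q0, push AZ → (q0, 11101010, AZ)
  read 1, top A: go to q0, push ε → (q0, 1101010, Z)
No transition for (q0, 1, top Z); M blocks with input 1101010 remaining.

stuck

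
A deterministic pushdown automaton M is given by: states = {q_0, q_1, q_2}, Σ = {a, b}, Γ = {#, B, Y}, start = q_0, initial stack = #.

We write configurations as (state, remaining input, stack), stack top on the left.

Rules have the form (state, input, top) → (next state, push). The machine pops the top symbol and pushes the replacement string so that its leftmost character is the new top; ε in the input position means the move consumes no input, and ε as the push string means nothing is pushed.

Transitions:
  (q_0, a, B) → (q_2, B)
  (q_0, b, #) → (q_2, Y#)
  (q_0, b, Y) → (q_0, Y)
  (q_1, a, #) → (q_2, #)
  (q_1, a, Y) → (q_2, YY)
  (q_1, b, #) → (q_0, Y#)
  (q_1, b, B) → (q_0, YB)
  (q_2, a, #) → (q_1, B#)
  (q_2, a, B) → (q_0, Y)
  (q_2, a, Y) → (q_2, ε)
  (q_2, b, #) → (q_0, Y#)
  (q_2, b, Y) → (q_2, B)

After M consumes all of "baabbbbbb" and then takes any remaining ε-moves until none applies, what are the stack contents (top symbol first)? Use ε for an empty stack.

(q_0, baabbbbbb, #)
  read b, top #: go to q_2, push Y# → (q_2, aabbbbbb, Y#)
  read a, top Y: go to q_2, push ε → (q_2, abbbbbb, #)
  read a, top #: go to q_1, push B# → (q_1, bbbbbb, B#)
  read b, top B: go to q_0, push YB → (q_0, bbbbb, YB#)
  read b, top Y: go to q_0, push Y → (q_0, bbbb, YB#)
  read b, top Y: go to q_0, push Y → (q_0, bbb, YB#)
  read b, top Y: go to q_0, push Y → (q_0, bb, YB#)
  read b, top Y: go to q_0, push Y → (q_0, b, YB#)
  read b, top Y: go to q_0, push Y → (q_0, ε, YB#)
All input consumed in state q_0 with stack YB#.

YB#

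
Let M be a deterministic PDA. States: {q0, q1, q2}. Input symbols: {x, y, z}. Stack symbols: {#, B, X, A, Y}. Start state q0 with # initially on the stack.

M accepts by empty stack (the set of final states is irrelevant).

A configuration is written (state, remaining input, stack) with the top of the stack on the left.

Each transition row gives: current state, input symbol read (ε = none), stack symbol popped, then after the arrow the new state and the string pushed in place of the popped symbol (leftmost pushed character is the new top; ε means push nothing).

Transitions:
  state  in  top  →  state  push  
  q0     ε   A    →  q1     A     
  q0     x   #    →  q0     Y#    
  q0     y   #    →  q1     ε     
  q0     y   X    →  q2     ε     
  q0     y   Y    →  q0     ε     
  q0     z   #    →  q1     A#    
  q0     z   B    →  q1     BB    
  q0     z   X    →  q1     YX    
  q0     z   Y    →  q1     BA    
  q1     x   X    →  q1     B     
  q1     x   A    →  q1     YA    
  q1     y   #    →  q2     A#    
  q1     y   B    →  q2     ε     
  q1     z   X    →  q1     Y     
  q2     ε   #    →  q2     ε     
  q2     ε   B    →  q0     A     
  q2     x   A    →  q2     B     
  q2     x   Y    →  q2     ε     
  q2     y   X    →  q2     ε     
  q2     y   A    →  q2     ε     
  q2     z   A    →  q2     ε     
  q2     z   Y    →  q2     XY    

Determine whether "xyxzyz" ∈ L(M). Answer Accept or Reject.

Accept

(q0, xyxzyz, #)
  read x, top #: go to q0, push Y# → (q0, yxzyz, Y#)
  read y, top Y: go to q0, push ε → (q0, xzyz, #)
  read x, top #: go to q0, push Y# → (q0, zyz, Y#)
  read z, top Y: go to q1, push BA → (q1, yz, BA#)
  read y, top B: go to q2, push ε → (q2, z, A#)
  read z, top A: go to q2, push ε → (q2, ε, #)
  ε-move, top #: go to q2, push ε → (q2, ε, ε)
All input consumed and the stack is empty.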